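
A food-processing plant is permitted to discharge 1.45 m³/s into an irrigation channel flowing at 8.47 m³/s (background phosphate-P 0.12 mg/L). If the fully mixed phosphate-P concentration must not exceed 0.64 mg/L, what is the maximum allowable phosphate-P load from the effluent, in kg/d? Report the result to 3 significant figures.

461 kg/d

Mass balance at the limit: 8.470·0.1200 + 1.450·Cₑ = 9.920·0.64 → Cₑ = 3.678 mg/L.
Load = 1.450 m³/s × 3.678 g/m³ × 86 400 s/d = 460.7 kg/d.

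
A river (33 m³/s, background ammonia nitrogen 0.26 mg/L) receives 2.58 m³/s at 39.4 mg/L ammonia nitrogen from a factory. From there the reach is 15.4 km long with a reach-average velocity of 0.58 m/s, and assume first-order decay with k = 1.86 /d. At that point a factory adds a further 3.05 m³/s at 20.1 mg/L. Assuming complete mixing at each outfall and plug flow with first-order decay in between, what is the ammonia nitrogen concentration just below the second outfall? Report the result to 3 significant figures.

Flow-weighted average: C = (33.00·0.2600 + 2.580·39.40) / 35.58 = 110.2/35.58 = 3.098 mg/L; combined flow 35.58 m³/s.
Travel time t = 15.4·1000 / 0.58 = 26550 s = 7.375 h.
Applying C = C₀e^(−kt): 3.098 × 0.5646 = 1.749 mg/L.
At the second outfall, C = (35.58·1.749 + 3.050·20.10) / (35.58 + 3.050) = 3.198 mg/L.

3.20 mg/L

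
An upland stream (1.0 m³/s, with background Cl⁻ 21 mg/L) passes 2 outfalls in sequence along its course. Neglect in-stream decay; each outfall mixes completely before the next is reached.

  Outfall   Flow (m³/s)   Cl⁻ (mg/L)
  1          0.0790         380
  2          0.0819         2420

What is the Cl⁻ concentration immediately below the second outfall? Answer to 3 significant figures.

Outfall 1: combined Q = 1.079 m³/s; C = (1.000·21.00 + 0.07900·380.0)/1.079 = 47.28 mg/L.
Outfall 2: combined Q = 1.161 m³/s; C = (1.079·47.28 + 0.08190·2420)/1.161 = 214.7 mg/L.

215 mg/L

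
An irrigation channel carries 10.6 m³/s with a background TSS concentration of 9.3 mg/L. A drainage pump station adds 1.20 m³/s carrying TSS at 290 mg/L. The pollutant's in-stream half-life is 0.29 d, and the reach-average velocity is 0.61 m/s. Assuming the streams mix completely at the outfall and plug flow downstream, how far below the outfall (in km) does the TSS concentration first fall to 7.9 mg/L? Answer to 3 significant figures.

34.5 km

Mass balance: C = (10.60·9.300 + 1.200·290.0) / 11.80 = 446.6/11.80 = 37.85 mg/L.
Half-life 0.29 d → k = ln 2 / 0.29 = 2.390 d⁻¹.
Set 37.85·exp(−k·t) = 7.9 → t = ln(37.85/7.9)/k = 56630 s = 15.73 h.
Distance = v·t = 0.61·56630 = 34550 m = 34.55 km.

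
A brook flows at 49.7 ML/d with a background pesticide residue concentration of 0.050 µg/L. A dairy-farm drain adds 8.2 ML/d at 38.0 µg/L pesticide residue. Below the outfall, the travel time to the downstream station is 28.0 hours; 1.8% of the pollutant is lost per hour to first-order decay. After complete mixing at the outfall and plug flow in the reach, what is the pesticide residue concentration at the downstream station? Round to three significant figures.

Conservation of mass: C = (49.70·0.05000 + 8.200·38.00) / 57.90 = 314.1/57.90 = 5.425 µg/L.
1.8%/h lost → k = −ln(1 − 0.018) = 0.01816 h⁻¹.
First-order decay: C = 5.425·exp(−k·t) = 5.425·0.6013 = 3.262 µg/L.

3.26 µg/L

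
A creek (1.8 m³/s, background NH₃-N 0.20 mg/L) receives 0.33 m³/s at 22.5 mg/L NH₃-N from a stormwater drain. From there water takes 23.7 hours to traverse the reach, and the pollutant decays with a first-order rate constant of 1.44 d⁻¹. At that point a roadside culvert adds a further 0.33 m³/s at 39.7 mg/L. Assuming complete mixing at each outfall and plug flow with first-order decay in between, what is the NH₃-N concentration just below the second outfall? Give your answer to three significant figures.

6.09 mg/L

After mixing, C = (1.800·0.2000 + 0.3300·22.50) / 2.130 = 7.785/2.130 = 3.655 mg/L; combined flow 2.130 m³/s.
After decay, C = 3.655 × e^(−kt) = 3.655 × 0.2412 = 0.8817 mg/L.
At the second outfall, C = (2.130·0.8817 + 0.3300·39.70) / (2.130 + 0.3300) = 6.089 mg/L.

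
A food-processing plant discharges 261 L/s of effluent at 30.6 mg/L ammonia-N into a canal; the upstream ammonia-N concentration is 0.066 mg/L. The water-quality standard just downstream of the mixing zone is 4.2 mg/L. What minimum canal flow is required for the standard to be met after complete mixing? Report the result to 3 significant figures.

1670 L/s

Set C_mix = 4.2: (Q·0.06600 + 261.0·30.60) / (Q + 261.0) = 4.2
→ Q = 261.0·(30.60 − 4.2)/(4.2 − 0.06600) = 1667 L/s.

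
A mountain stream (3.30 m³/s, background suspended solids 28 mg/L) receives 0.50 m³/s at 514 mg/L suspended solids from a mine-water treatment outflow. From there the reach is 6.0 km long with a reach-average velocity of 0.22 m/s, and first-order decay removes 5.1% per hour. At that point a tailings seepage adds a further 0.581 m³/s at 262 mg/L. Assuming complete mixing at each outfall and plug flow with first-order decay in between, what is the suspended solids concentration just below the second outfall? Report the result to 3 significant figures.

After mixing, C = (3.300·28.00 + 0.5000·514.0) / 3.800 = 349.4/3.800 = 91.95 mg/L; combined flow 3.800 m³/s.
Travel time t = 6.0·1000 / 0.22 = 27270 s = 7.576 h.
5.1%/h lost → k = −ln(1 − 0.051) = 0.05235 h⁻¹.
Applying C = C₀e^(−kt): 91.95 × 0.6726 = 61.85 mg/L.
Second outfall: C = (3.800·61.85 + 0.5810·262.0)/4.381 = 88.39 mg/L.

88.4 mg/L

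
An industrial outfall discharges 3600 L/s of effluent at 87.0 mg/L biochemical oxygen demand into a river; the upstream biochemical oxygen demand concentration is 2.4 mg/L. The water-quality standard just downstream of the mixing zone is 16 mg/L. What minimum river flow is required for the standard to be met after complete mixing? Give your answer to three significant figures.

18800 L/s

Set C_mix = 16: (Q·2.400 + 3600·87.00) / (Q + 3600) = 16
→ Q = 3600·(87.00 − 16)/(16 − 2.400) = 18790 L/s.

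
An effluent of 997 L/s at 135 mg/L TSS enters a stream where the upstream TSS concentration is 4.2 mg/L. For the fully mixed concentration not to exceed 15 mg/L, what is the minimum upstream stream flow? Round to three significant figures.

11100 L/s

Set C_mix = 15: (Q·4.200 + 997.0·135.0) / (Q + 997.0) = 15
→ Q = 997.0·(135.0 − 15)/(15 − 4.200) = 11080 L/s.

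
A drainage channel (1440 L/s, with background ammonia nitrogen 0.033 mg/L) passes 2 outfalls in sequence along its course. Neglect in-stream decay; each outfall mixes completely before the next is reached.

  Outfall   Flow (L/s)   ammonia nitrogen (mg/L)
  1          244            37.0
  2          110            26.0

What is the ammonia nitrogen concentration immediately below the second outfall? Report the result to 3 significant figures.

Below outfall 1: Q → 1684 L/s, C = (1440·0.03300 + 244.0·37.00)/1684 = 5.389 mg/L.
Below outfall 2: Q → 1794 L/s, C = (1684·5.389 + 110.0·26.00)/1794 = 6.653 mg/L.

6.65 mg/L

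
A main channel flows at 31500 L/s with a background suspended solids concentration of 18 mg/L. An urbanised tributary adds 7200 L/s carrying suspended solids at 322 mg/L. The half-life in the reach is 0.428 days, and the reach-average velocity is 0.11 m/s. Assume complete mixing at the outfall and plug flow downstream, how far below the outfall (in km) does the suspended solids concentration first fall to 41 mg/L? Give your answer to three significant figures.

3.51 km

Mixed concentration C = ΣQC/ΣQ = (31500·18.00 + 7200·322.0) / 38700 = 2885000/38700 = 74.56 mg/L.
Half-life 0.428 d → k = ln 2 / 0.428 = 1.620 d⁻¹.
Set 74.56·exp(−k·t) = 41 → t = ln(74.56/41)/k = 31900 s = 8.862 h.
Distance = v·t = 0.11·31900 = 3509 m = 3.509 km.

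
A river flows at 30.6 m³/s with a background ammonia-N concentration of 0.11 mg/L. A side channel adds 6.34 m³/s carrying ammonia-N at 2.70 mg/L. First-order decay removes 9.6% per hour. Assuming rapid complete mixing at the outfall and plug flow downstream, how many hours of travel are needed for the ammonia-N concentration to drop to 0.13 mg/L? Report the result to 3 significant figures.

Mass balance: C = (30.60·0.1100 + 6.340·2.700) / 36.94 = 20.48/36.94 = 0.5545 mg/L.
9.6%/h lost → k = −ln(1 − 0.096) = 0.1009 h⁻¹.
0.5545·exp(−k·t) = 0.13 → t = ln(0.5545/0.13)/k = 51740 s = 14.37 h.

14.4 h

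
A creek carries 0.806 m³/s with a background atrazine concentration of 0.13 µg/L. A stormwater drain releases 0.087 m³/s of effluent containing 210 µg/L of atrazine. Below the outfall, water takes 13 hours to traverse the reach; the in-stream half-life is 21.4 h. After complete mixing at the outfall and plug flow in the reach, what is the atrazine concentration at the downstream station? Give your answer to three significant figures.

13.5 µg/L

Mass balance: C = (0.8060·0.1300 + 0.08700·210.0) / 0.8930 = 18.37/0.8930 = 20.58 µg/L.
Half-life 21.4 h → k = ln 2 / 21.4 = 0.03239 h⁻¹ = 0.7774 d⁻¹.
Decay over the reach: 20.58·exp(−kt) = 20.58·0.6563 = 13.51 µg/L.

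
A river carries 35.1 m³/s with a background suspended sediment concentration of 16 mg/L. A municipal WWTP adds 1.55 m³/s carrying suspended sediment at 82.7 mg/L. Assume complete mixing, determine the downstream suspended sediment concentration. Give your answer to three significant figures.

Mass balance: C = (35.10·16.00 + 1.550·82.70) / 36.65 = 689.8/36.65 = 18.82 mg/L.

18.8 mg/L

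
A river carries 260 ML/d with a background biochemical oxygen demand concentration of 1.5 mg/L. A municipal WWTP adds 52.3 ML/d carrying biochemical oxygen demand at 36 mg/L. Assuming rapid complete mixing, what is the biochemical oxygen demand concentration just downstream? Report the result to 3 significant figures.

7.28 mg/L

Mass balance: C = (260.0·1.500 + 52.30·36.00) / 312.3 = 2273/312.3 = 7.278 mg/L.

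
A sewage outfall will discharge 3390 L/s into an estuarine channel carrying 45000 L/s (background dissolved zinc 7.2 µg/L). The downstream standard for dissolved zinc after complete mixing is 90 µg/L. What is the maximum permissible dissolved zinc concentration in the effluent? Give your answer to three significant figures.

At the limit, (Qr·Cr + Qe·Cₑ)/(Qr + Qe) = 90:
Cₑ = (48390·90 − 45000·7.200) / 3390 = 1189 µg/L.

1190 µg/L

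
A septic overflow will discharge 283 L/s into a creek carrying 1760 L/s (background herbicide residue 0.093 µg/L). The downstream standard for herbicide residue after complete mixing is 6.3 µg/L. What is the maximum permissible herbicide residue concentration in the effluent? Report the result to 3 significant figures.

At the limit, (Qr·Cr + Qe·Cₑ)/(Qr + Qe) = 6.3:
Cₑ = (2043·6.3 − 1760·0.09300) / 283.0 = 44.90 µg/L.

44.9 µg/L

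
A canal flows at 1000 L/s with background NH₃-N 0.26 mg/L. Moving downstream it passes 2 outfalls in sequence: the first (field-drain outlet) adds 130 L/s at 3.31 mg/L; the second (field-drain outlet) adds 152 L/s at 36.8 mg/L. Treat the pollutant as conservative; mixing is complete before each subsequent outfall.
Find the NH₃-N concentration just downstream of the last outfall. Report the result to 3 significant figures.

4.90 mg/L

Outfall 1: combined Q = 1130 L/s; C = (1000·0.2600 + 130.0·3.310)/1130 = 0.6109 mg/L.
Outfall 2: combined Q = 1282 L/s; C = (1130·0.6109 + 152.0·36.80)/1282 = 4.902 mg/L.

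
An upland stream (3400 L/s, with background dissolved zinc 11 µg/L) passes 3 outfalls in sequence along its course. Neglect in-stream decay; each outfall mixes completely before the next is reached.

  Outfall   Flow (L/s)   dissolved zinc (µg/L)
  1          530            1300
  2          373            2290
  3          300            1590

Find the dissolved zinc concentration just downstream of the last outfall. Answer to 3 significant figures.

Below outfall 1: Q → 3930 L/s, C = (3400·11.00 + 530.0·1300)/3930 = 184.8 µg/L.
Below outfall 2: Q → 4303 L/s, C = (3930·184.8 + 373.0·2290)/4303 = 367.3 µg/L.
Below outfall 3: Q → 4603 L/s, C = (4303·367.3 + 300.0·1590)/4603 = 447.0 µg/L.

447 µg/L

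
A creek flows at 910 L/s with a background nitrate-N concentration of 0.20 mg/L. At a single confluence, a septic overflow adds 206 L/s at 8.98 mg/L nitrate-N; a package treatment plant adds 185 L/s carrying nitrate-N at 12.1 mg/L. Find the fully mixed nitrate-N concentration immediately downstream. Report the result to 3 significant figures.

3.28 mg/L

Mass balance: C = (910.0·0.2000 + 206.0·8.980 + 185.0·12.10) / 1301 = 4270/1301 = 3.282 mg/L.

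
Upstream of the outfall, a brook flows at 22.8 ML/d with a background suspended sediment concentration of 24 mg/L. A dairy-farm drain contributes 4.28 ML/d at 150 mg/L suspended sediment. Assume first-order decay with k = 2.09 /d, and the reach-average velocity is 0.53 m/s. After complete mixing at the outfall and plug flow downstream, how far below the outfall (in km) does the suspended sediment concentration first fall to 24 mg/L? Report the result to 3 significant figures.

Flow-weighted average: C = (22.80·24.00 + 4.280·150.0) / 27.08 = 1189/27.08 = 43.91 mg/L.
Set 43.91·exp(−k·t) = 24 → t = ln(43.91/24)/k = 24980 s = 6.938 h.
Distance = v·t = 0.53·24980 = 13240 m = 13.24 km.

13.2 km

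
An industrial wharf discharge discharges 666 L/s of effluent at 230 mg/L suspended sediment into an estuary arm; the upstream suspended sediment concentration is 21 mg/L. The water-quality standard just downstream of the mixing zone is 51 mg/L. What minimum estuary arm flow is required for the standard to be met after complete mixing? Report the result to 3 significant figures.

Set C_mix = 51: (Q·21.00 + 666.0·230.0) / (Q + 666.0) = 51
→ Q = 666.0·(230.0 − 51)/(51 − 21.00) = 3974 L/s.

3970 L/s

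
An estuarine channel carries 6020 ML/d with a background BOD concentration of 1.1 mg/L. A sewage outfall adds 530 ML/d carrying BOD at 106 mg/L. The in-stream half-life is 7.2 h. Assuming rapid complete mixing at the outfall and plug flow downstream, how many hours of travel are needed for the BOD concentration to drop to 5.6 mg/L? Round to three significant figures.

After mixing, C = (6020·1.100 + 530.0·106.0) / 6550 = 62800/6550 = 9.588 mg/L.
Half-life 7.2 h → k = ln 2 / 7.2 = 0.09627 h⁻¹ = 2.310 d⁻¹.
9.588·exp(−k·t) = 5.6 → t = ln(9.588/5.6)/k = 20110 s = 5.586 h.

5.59 h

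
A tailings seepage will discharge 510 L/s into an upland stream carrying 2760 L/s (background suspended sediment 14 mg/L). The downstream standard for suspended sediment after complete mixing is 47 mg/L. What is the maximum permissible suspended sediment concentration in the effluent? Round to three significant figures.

At the limit, (Qr·Cr + Qe·Cₑ)/(Qr + Qe) = 47:
Cₑ = (3270·47 − 2760·14.00) / 510.0 = 225.6 mg/L.

226 mg/L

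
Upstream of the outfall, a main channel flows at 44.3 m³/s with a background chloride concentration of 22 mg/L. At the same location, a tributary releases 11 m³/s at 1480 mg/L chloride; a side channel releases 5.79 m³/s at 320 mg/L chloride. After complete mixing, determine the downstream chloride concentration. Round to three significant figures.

313 mg/L

After mixing, C = (44.30·22.00 + 11.00·1480 + 5.790·320.0) / 61.09 = 19110/61.09 = 312.8 mg/L.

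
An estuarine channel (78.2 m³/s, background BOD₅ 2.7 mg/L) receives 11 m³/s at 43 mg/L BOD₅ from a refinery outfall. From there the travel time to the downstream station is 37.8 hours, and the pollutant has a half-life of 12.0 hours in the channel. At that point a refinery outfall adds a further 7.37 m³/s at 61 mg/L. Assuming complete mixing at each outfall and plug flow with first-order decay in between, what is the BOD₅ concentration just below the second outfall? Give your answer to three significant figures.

5.45 mg/L

Conservation of mass: C = (78.20·2.700 + 11.00·43.00) / 89.20 = 684.1/89.20 = 7.670 mg/L; combined flow 89.20 m³/s.
Half-life 12.0 h → k = ln 2 / 12.0 = 0.05776 h⁻¹ = 1.386 d⁻¹.
Decay over the reach: 7.670·exp(−kt) = 7.670·0.1127 = 0.8640 mg/L.
At the second outfall, C = (89.20·0.8640 + 7.370·61.00) / (89.20 + 7.370) = 5.453 mg/L.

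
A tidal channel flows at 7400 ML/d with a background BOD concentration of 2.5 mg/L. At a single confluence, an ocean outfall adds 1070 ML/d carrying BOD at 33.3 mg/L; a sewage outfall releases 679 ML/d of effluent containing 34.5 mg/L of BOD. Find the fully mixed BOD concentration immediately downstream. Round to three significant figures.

Mass balance: C = (7400·2.500 + 1070·33.30 + 679.0·34.50) / 9149 = 77560/9149 = 8.477 mg/L.

8.48 mg/L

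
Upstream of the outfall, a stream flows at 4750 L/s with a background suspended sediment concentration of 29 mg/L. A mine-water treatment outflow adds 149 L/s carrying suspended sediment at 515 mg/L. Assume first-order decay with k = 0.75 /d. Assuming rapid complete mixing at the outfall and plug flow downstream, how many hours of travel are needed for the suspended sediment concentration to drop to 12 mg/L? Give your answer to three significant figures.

41.4 h

Mixed concentration C = ΣQC/ΣQ = (4750·29.00 + 149.0·515.0) / 4899 = 214500/4899 = 43.78 mg/L.
43.78·exp(−k·t) = 12 → t = ln(43.78/12)/k = 149100 s = 41.42 h.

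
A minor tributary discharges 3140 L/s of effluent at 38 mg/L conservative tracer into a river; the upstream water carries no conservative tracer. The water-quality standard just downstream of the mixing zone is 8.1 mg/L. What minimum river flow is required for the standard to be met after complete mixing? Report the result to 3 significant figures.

Set C_mix = 8.1: (Q·0 + 3140·38.00) / (Q + 3140) = 8.1
→ Q = 3140·(38.00 − 8.1)/(8.1 − 0) = 11590 L/s.

11600 L/s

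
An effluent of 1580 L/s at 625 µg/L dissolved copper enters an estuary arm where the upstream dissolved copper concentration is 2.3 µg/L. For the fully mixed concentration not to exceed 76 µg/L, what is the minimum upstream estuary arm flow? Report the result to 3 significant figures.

Set C_mix = 76: (Q·2.300 + 1580·625.0) / (Q + 1580) = 76
→ Q = 1580·(625.0 − 76)/(76 − 2.300) = 11770 L/s.

11800 L/s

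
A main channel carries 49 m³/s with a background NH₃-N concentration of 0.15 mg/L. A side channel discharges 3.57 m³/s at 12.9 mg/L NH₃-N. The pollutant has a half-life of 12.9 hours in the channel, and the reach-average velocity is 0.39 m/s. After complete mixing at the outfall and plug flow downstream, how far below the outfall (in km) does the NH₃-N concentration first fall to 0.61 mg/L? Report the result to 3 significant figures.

13.3 km

Conservation of mass: C = (49.00·0.1500 + 3.570·12.90) / 52.57 = 53.40/52.57 = 1.016 mg/L.
Half-life 12.9 h → k = ln 2 / 12.9 = 0.05373 h⁻¹ = 1.290 d⁻¹.
Set 1.016·exp(−k·t) = 0.61 → t = ln(1.016/0.61)/k = 34170 s = 9.492 h.
Distance = v·t = 0.39·34170 = 13330 m = 13.33 km.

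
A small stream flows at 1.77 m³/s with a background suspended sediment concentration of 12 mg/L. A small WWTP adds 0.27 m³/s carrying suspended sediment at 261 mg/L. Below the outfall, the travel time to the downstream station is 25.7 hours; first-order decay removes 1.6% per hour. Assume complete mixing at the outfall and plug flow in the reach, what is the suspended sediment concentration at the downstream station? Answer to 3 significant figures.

After mixing, C = (1.770·12.00 + 0.2700·261.0) / 2.040 = 91.71/2.040 = 44.96 mg/L.
1.6%/h lost → k = −ln(1 − 0.016) = 0.01613 h⁻¹.
After decay, C = 44.96 × e^(−kt) = 44.96 × 0.6607 = 29.70 mg/L.

29.7 mg/L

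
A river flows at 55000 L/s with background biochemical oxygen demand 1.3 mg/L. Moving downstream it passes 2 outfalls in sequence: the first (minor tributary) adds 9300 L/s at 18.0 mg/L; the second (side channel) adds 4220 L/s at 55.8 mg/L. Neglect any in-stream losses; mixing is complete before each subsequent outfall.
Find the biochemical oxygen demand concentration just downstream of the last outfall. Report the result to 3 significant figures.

6.92 mg/L

After outfall 1: Q = 55000 + 9300 = 64300 L/s; C = (55000·1.300 + 9300·18.00)/64300 = 3.715 mg/L.
After outfall 2: Q = 64300 + 4220 = 68520 L/s; C = (64300·3.715 + 4220·55.80)/68520 = 6.923 mg/L.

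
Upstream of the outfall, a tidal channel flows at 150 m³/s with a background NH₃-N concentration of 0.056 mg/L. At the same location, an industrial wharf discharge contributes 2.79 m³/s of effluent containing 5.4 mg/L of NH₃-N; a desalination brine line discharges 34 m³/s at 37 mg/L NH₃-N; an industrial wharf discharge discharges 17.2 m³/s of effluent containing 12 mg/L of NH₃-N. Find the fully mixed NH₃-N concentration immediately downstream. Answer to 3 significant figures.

7.29 mg/L

Conservation of mass: C = (150.0·0.05600 + 2.790·5.400 + 34.00·37.00 + 17.20·12.00) / 204.0 = 1488/204.0 = 7.294 mg/L.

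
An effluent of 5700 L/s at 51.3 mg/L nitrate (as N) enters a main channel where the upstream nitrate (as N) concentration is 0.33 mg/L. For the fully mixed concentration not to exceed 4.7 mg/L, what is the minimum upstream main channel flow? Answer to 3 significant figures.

Set C_mix = 4.7: (Q·0.3300 + 5700·51.30) / (Q + 5700) = 4.7
→ Q = 5700·(51.30 − 4.7)/(4.7 − 0.3300) = 60780 L/s.

60800 L/s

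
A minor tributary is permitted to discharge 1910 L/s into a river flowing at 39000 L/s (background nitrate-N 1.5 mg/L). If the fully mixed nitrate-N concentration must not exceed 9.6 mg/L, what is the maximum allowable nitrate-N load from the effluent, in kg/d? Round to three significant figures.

28900 kg/d

Mass balance at the limit: 39000·1.500 + 1910·Cₑ = 40910·9.6 → Cₑ = 175.0 mg/L.
1910 L/s = 1.910 m³/s. Load = 1.910 m³/s × 175.0 g/m³ × 86 400 s/d = 28880 kg/d.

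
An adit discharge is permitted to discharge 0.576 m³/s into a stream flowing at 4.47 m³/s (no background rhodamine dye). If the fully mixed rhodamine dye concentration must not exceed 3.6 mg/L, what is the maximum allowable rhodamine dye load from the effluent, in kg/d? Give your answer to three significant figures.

1570 kg/d

Mass balance at the limit: 4.470·0 + 0.5760·Cₑ = 5.046·3.6 → Cₑ = 31.54 mg/L.
Load = 0.5760 m³/s × 31.54 g/m³ × 86 400 s/d = 1570 kg/d.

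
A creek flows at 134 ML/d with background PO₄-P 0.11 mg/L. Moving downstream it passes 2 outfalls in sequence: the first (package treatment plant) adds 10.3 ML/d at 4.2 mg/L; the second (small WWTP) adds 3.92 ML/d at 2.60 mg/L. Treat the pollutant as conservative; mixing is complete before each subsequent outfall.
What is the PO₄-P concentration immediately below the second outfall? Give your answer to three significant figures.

0.460 mg/L

Below outfall 1: Q → 144.3 ML/d, C = (134.0·0.1100 + 10.30·4.200)/144.3 = 0.4019 mg/L.
Below outfall 2: Q → 148.2 ML/d, C = (144.3·0.4019 + 3.920·2.600)/148.2 = 0.4601 mg/L.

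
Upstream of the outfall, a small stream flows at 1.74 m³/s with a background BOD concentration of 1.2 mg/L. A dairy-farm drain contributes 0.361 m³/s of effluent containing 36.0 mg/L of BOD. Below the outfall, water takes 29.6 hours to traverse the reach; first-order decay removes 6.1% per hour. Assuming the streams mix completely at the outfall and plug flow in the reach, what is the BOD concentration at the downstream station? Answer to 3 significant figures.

Mixed concentration C = ΣQC/ΣQ = (1.740·1.200 + 0.3610·36.00) / 2.101 = 15.08/2.101 = 7.179 mg/L.
6.1%/h lost → k = −ln(1 − 0.061) = 0.06294 h⁻¹.
After decay, C = 7.179 × e^(−kt) = 7.179 × 0.1552 = 1.114 mg/L.

1.11 mg/L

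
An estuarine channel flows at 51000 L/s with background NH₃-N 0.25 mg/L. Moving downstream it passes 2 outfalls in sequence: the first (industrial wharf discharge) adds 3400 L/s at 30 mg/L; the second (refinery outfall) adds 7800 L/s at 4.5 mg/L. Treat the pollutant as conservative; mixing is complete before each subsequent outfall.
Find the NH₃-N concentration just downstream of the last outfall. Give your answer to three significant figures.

Outfall 1: combined Q = 54400 L/s; C = (51000·0.2500 + 3400·30.00)/54400 = 2.109 mg/L.
Outfall 2: combined Q = 62200 L/s; C = (54400·2.109 + 7800·4.500)/62200 = 2.409 mg/L.

2.41 mg/L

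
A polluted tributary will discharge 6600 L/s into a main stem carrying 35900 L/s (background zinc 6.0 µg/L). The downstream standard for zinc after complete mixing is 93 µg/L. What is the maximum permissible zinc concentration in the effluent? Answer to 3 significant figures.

At the limit, (Qr·Cr + Qe·Cₑ)/(Qr + Qe) = 93:
Cₑ = (42500·93 − 35900·6.000) / 6600 = 566.2 µg/L.

566 µg/L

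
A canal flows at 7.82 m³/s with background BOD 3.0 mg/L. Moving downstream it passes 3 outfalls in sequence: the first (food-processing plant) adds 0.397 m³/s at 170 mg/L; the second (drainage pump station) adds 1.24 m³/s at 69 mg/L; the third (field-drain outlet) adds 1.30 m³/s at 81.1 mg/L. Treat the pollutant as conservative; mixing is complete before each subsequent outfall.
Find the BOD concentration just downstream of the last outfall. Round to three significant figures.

After outfall 1: Q = 7.820 + 0.3970 = 8.217 m³/s; C = (7.820·3.000 + 0.3970·170.0)/8.217 = 11.07 mg/L.
After outfall 2: Q = 8.217 + 1.240 = 9.457 m³/s; C = (8.217·11.07 + 1.240·69.00)/9.457 = 18.66 mg/L.
After outfall 3: Q = 9.457 + 1.300 = 10.76 m³/s; C = (9.457·18.66 + 1.300·81.10)/10.76 = 26.21 mg/L.

26.2 mg/L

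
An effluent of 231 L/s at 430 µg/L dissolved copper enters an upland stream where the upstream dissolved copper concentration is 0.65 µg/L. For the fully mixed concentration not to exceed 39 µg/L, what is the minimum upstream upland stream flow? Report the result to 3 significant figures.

2360 L/s

Set C_mix = 39: (Q·0.6500 + 231.0·430.0) / (Q + 231.0) = 39
→ Q = 231.0·(430.0 − 39)/(39 − 0.6500) = 2355 L/s.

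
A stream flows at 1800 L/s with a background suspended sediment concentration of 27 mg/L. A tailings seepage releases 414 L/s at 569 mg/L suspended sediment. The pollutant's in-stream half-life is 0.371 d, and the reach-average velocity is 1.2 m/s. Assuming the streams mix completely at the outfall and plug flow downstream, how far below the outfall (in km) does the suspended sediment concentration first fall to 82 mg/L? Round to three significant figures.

24.9 km

Flow-weighted average: C = (1800·27.00 + 414.0·569.0) / 2214 = 284200/2214 = 128.3 mg/L.
Half-life 0.371 d → k = ln 2 / 0.371 = 1.868 d⁻¹.
Set 128.3·exp(−k·t) = 82 → t = ln(128.3/82)/k = 20720 s = 5.755 h.
Distance = v·t = 1.2·20720 = 24860 m = 24.86 km.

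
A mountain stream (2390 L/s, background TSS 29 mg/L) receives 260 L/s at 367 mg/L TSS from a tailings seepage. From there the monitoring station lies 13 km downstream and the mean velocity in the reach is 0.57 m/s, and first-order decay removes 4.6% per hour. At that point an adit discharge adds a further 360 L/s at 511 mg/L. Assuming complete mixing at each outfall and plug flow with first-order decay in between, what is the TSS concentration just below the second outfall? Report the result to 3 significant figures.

102 mg/L

Mass balance: C = (2390·29.00 + 260.0·367.0) / 2650 = 164700/2650 = 62.16 mg/L; combined flow 2650 L/s.
Travel time t = 13·1000 / 0.57 = 22810 s = 6.335 h.
4.6%/h lost → k = −ln(1 − 0.046) = 0.04709 h⁻¹.
After decay, C = 62.16 × e^(−kt) = 62.16 × 0.7421 = 46.13 mg/L.
At the second outfall, C = (2650·46.13 + 360.0·511.0) / (2650 + 360.0) = 101.7 mg/L.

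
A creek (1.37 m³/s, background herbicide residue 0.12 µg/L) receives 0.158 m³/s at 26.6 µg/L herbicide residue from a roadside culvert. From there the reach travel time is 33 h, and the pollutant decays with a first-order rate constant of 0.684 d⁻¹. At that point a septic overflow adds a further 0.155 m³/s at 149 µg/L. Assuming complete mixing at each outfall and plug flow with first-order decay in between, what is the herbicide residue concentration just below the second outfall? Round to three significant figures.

14.7 µg/L

Flow-weighted average: C = (1.370·0.1200 + 0.1580·26.60) / 1.528 = 4.367/1.528 = 2.858 µg/L; combined flow 1.528 m³/s.
First-order decay: C = 2.858·exp(−k·t) = 2.858·0.3904 = 1.116 µg/L.
Second outfall: C = (1.528·1.116 + 0.1550·149.0)/1.683 = 14.74 µg/L.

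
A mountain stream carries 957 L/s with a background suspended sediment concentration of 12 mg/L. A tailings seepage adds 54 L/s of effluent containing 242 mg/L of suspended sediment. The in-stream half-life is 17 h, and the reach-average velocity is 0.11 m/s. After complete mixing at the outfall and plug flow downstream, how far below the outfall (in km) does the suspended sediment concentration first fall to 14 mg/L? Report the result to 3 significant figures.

Conservation of mass: C = (957.0·12.00 + 54.00·242.0) / 1011 = 24550/1011 = 24.28 mg/L.
Half-life 17 h → k = ln 2 / 17 = 0.04077 h⁻¹ = 0.9786 d⁻¹.
Set 24.28·exp(−k·t) = 14 → t = ln(24.28/14)/k = 48630 s = 13.51 h.
Distance = v·t = 0.11·48630 = 5349 m = 5.349 km.

5.35 km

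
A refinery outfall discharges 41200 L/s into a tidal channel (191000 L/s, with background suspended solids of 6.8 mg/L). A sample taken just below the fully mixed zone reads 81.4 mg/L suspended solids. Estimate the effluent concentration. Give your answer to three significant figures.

427 mg/L

Mass balance: 191000·6.800 + 41200·Cₑ = 232200·81.40
→ Cₑ = (232200·81.40 − 191000·6.800) / 41200 = 427.2 mg/L.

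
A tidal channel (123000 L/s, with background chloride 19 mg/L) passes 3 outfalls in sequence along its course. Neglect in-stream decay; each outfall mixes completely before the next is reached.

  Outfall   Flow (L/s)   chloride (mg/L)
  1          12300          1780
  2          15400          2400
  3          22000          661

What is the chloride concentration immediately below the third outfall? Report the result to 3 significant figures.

After outfall 1: Q = 123000 + 12300 = 135300 L/s; C = (123000·19.00 + 12300·1780)/135300 = 179.1 mg/L.
After outfall 2: Q = 135300 + 15400 = 150700 L/s; C = (135300·179.1 + 15400·2400)/150700 = 406.0 mg/L.
After outfall 3: Q = 150700 + 22000 = 172700 L/s; C = (150700·406.0 + 22000·661.0)/172700 = 438.5 mg/L.

439 mg/L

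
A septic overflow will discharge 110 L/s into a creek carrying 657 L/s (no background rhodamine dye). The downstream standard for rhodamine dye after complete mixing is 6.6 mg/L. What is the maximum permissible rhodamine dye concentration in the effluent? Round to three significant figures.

46.0 mg/L

At the limit, (Qr·Cr + Qe·Cₑ)/(Qr + Qe) = 6.6:
Cₑ = (767.0·6.6 − 657.0·0) / 110.0 = 46.02 mg/L.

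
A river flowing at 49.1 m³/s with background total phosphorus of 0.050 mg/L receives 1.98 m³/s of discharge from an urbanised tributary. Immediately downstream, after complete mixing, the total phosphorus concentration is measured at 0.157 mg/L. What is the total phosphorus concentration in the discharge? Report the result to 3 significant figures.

2.81 mg/L

Mass balance: 49.10·0.05000 + 1.980·Cₑ = 51.08·0.1570
→ Cₑ = (51.08·0.1570 − 49.10·0.05000) / 1.980 = 2.810 mg/L.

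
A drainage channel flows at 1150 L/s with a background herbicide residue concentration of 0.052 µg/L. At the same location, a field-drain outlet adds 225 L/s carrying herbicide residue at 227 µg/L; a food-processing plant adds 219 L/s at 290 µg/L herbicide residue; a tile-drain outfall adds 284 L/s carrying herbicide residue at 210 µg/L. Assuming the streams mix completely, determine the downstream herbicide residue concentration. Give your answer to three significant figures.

Mixed concentration C = ΣQC/ΣQ = (1150·0.05200 + 225.0·227.0 + 219.0·290.0 + 284.0·210.0) / 1878 = 174300/1878 = 92.80 µg/L.

92.8 µg/L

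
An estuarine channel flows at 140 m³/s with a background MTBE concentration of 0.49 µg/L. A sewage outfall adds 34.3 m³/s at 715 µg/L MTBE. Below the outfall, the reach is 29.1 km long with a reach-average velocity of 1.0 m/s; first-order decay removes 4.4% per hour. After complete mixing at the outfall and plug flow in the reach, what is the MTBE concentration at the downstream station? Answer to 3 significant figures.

Mixed concentration C = ΣQC/ΣQ = (140.0·0.4900 + 34.30·715.0) / 174.3 = 24590/174.3 = 141.1 µg/L.
Travel time t = 29.1·1000 / 1.0 = 29100 s = 8.083 h.
4.4%/h lost → k = −ln(1 − 0.044) = 0.04500 h⁻¹.
Applying C = C₀e^(−kt): 141.1 × 0.6951 = 98.07 µg/L.

98.1 µg/L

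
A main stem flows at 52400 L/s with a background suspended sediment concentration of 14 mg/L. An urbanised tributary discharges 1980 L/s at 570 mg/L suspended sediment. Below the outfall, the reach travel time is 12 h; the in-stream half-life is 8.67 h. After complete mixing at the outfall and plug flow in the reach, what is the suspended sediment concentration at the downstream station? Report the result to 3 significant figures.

Flow-weighted average: C = (52400·14.00 + 1980·570.0) / 54380 = 1862000/54380 = 34.24 mg/L.
Half-life 8.67 h → k = ln 2 / 8.67 = 0.07995 h⁻¹ = 1.919 d⁻¹.
First-order decay: C = 34.24·exp(−k·t) = 34.24·0.3831 = 13.12 mg/L.

13.1 mg/L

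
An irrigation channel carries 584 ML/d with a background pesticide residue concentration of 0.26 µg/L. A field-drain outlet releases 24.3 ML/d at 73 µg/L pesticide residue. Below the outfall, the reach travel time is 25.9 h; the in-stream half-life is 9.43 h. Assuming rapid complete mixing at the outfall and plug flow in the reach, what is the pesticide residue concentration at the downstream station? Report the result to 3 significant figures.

Mass balance: C = (584.0·0.2600 + 24.30·73.00) / 608.3 = 1926/608.3 = 3.166 µg/L.
Half-life 9.43 h → k = ln 2 / 9.43 = 0.07350 h⁻¹ = 1.764 d⁻¹.
Applying C = C₀e^(−kt): 3.166 × 0.1490 = 0.4717 µg/L.

0.472 µg/L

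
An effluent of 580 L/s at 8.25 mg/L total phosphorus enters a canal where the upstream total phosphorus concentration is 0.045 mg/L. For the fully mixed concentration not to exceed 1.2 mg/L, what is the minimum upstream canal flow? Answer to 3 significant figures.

3540 L/s

Set C_mix = 1.2: (Q·0.04500 + 580.0·8.250) / (Q + 580.0) = 1.2
→ Q = 580.0·(8.250 − 1.2)/(1.2 − 0.04500) = 3540 L/s.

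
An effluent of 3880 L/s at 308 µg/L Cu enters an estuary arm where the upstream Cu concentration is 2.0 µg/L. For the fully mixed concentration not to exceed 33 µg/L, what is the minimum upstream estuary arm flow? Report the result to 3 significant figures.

34400 L/s

Set C_mix = 33: (Q·2.000 + 3880·308.0) / (Q + 3880) = 33
→ Q = 3880·(308.0 − 33)/(33 − 2.000) = 34420 L/s.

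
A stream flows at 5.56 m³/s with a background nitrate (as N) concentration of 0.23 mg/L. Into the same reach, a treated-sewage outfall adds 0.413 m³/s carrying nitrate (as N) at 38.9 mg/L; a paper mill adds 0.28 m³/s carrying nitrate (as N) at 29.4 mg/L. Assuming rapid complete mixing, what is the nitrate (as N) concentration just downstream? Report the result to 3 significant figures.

Mass balance: C = (5.560·0.2300 + 0.4130·38.90 + 0.2800·29.40) / 6.253 = 25.58/6.253 = 4.090 mg/L.

4.09 mg/L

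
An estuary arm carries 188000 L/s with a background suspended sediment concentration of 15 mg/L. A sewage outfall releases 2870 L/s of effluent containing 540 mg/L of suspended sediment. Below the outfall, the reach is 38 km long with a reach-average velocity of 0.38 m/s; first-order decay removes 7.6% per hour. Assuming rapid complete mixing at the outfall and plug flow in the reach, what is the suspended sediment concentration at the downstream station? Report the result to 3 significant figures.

2.55 mg/L

Mixed concentration C = ΣQC/ΣQ = (188000·15.00 + 2870·540.0) / 190900 = 4370000/190900 = 22.89 mg/L.
Travel time t = 38·1000 / 0.38 = 100000 s = 27.78 h.
7.6%/h lost → k = −ln(1 − 0.076) = 0.07904 h⁻¹.
After decay, C = 22.89 × e^(−kt) = 22.89 × 0.1113 = 2.548 mg/L.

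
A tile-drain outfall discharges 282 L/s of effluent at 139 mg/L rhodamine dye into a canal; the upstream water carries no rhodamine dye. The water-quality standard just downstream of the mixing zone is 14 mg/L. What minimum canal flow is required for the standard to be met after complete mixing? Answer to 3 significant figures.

Set C_mix = 14: (Q·0 + 282.0·139.0) / (Q + 282.0) = 14
→ Q = 282.0·(139.0 − 14)/(14 − 0) = 2518 L/s.

2520 L/s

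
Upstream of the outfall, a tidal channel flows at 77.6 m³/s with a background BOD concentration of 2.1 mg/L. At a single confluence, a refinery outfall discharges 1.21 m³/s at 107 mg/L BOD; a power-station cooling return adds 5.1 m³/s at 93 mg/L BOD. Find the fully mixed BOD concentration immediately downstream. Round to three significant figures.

Mixed concentration C = ΣQC/ΣQ = (77.60·2.100 + 1.210·107.0 + 5.100·93.00) / 83.91 = 766.7/83.91 = 9.138 mg/L.

9.14 mg/L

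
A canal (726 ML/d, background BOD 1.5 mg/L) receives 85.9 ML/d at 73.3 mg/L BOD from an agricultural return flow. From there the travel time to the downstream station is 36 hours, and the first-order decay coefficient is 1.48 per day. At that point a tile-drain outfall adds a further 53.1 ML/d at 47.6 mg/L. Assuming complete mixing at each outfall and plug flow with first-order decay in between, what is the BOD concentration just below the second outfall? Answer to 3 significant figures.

After mixing, C = (726.0·1.500 + 85.90·73.30) / 811.9 = 7385/811.9 = 9.097 mg/L; combined flow 811.9 ML/d.
First-order decay: C = 9.097·exp(−k·t) = 9.097·0.1086 = 0.9880 mg/L.
Second outfall: C = (811.9·0.9880 + 53.10·47.60)/865.0 = 3.849 mg/L.

3.85 mg/L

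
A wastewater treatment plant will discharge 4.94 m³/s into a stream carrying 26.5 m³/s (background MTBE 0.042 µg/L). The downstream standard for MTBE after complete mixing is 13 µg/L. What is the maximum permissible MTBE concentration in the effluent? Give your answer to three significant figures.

At the limit, (Qr·Cr + Qe·Cₑ)/(Qr + Qe) = 13:
Cₑ = (31.44·13 − 26.50·0.04200) / 4.940 = 82.51 µg/L.

82.5 µg/L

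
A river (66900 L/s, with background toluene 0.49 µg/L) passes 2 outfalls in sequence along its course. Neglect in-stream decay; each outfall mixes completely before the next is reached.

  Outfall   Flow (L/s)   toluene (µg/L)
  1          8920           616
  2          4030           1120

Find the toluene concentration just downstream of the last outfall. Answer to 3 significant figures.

After outfall 1: Q = 66900 + 8920 = 75820 L/s; C = (66900·0.4900 + 8920·616.0)/75820 = 72.90 µg/L.
After outfall 2: Q = 75820 + 4030 = 79850 L/s; C = (75820·72.90 + 4030·1120)/79850 = 125.7 µg/L.

126 µg/L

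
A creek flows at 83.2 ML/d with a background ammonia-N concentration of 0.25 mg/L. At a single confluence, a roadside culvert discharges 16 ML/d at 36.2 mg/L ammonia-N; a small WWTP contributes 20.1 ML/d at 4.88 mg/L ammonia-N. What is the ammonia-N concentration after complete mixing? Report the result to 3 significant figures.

5.85 mg/L

Conservation of mass: C = (83.20·0.2500 + 16.00·36.20 + 20.10·4.880) / 119.3 = 698.1/119.3 = 5.852 mg/L.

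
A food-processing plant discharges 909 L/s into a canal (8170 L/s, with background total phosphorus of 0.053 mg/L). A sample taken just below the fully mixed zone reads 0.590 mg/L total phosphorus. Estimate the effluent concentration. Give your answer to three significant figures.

Mass balance: 8170·0.05300 + 909.0·Cₑ = 9079·0.5900
→ Cₑ = (9079·0.5900 − 8170·0.05300) / 909.0 = 5.417 mg/L.

5.42 mg/L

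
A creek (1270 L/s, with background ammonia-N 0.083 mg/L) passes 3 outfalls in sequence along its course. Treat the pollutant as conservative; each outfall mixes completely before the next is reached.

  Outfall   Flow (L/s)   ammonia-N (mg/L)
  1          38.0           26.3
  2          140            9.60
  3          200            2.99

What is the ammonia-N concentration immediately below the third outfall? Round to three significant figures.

Below outfall 1: Q → 1308 L/s, C = (1270·0.08300 + 38.00·26.30)/1308 = 0.8447 mg/L.
Below outfall 2: Q → 1448 L/s, C = (1308·0.8447 + 140.0·9.600)/1448 = 1.691 mg/L.
Below outfall 3: Q → 1648 L/s, C = (1448·1.691 + 200.0·2.990)/1648 = 1.849 mg/L.

1.85 mg/L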